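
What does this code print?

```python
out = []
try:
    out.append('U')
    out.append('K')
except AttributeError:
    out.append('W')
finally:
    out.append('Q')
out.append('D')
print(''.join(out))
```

Execution trace: 'U' (try body) → 'K' (try body, no exception) → 'Q' (finally) → 'D' (after the try/except). Output: UKQD

Answer: UKQD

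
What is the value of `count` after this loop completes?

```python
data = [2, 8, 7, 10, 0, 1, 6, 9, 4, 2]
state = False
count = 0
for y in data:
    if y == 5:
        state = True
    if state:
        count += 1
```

Count elements after first 5 in [2, 8, 7, 10, 0, 1, 6, 9, 4, 2]
`count` takes the values: 0

Answer: 0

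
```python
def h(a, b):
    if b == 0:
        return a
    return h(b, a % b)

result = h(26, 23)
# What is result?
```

h(26, 23) -> h(23, 3) -> h(3, 2) -> h(2, 1) -> h(1, 0) -> 1

Answer: 1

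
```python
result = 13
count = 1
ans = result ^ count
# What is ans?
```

Trace:
`result = 13` → result = 13
`count = 1` → count = 1
`ans = result ^ count` → ans = 12
So ans = 12

Answer: 12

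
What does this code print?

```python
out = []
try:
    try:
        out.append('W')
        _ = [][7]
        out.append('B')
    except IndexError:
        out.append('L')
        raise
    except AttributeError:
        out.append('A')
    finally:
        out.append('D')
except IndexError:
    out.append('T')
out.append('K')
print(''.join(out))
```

Execution trace: 'W' (inner try body) → 'L' (inner except IndexError) → 'D' (inner finally) → 'T' (outer except IndexError) → 'K' (after the try/except). Output: WLDTK

Answer: WLDTK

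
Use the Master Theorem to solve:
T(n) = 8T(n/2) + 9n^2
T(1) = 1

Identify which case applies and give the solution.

a=8, b=2, f(n)=9n^2. log_2(8) = 3. Since c=2 < 3, Case 1 applies: T(n) = Θ(n^log_b(a)) = O(n^3).

Answer: O(n^3) - Case 1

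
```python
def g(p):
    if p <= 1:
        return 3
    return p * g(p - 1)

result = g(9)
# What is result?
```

g(9) = 9 * 8 * 7 * 6 * 5 * 4 * 3 * 2 * 3 = 1088640

Answer: 1088640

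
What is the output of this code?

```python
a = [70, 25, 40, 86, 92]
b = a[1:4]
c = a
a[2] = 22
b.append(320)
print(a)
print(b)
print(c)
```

Key concept: slice vs alias.
Step by step:
`a = [70, 25, 40, 86, 92]` → a = [70, 25, 40, 86, 92]
`b = a[1:4]` → b = [25, 40, 86]
`c = a` → c = [70, 25, 40, 86, 92] (same object as a)
`a[2] = 22` → a = [70, 25, 22, 86, 92] (same object as c); c = [70, 25, 22, 86, 92] (same object as a)
`b.append(320)` → b = [25, 40, 86, 320]
`print(a)` → prints [70, 25, 22, 86, 92]
`print(b)` → prints [25, 40, 86, 320]
`print(c)` → prints [70, 25, 22, 86, 92]

Answer:
[70, 25, 22, 86, 92]
[25, 40, 86, 320]
[70, 25, 22, 86, 92]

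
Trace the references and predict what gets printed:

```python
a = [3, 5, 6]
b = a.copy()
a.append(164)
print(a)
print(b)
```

Key concept: list.copy() creates independent copy.
Step by step:
`a = [3, 5, 6]` → a = [3, 5, 6]
`b = a.copy()` → b = [3, 5, 6]
`a.append(164)` → a = [3, 5, 6, 164]
`print(a)` → prints [3, 5, 6, 164]
`print(b)` → prints [3, 5, 6]

Answer:
[3, 5, 6, 164]
[3, 5, 6]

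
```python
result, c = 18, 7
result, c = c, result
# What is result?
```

Trace:
`result, c = 18, 7` → result = 18; c = 7
`result, c = c, result` → result = 7; c = 18
So result = 7

Answer: 7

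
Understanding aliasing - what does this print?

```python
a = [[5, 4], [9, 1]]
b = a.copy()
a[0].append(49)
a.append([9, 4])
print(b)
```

Key concept: shallow copy with nested lists.
Step by step:
`a = [[5, 4], [9, 1]]` → a = [[5, 4], [9, 1]]
`b = a.copy()` → b = [[5, 4], [9, 1]]
`a[0].append(49)` → a = [[5, 4, 49], [9, 1]]; b = [[5, 4, 49], [9, 1]]
`a.append([9, 4])` → a = [[5, 4, 49], [9, 1], [9, 4]]
`print(b)` → prints [[5, 4, 49], [9, 1]]

Answer: [[5, 4, 49], [9, 1]]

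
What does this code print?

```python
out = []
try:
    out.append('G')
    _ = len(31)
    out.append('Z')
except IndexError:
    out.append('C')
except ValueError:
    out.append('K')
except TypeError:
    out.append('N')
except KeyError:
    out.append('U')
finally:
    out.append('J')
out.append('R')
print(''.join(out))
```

Execution trace: 'G' (try body) → 'N' (except TypeError) → 'J' (finally) → 'R' (after the try/except). Output: GNJR

Answer: GNJR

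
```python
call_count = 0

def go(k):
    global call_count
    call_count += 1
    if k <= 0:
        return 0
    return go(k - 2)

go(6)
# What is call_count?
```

Linear recursion stepping by 2: 4 calls from k=6 down to ≤0.

Answer: 4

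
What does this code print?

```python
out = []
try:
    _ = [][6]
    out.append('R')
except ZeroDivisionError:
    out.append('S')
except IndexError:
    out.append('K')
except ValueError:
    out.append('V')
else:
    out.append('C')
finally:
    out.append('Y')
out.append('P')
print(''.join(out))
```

Execution trace: 'K' (except IndexError) → 'Y' (finally) → 'P' (after the try/except). Output: KYP

Answer: KYP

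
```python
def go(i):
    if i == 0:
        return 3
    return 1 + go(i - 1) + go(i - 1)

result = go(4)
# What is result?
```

go(i) = 1 + 2·go(i-1), go(0)=3. Closed form: (3+1)·2^4 - 1 = 63.

Answer: 63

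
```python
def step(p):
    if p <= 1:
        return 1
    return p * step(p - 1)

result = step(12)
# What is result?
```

step(12) = 12 * 11 * 10 * 9 * 8 * 7 * 6 * 5 * 4 * 3 * 2 * 1 = 479001600

Answer: 479001600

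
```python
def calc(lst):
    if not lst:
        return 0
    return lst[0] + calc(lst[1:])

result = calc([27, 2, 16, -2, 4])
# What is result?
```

27 + 2 + 16 + (-2) + 4 + 0 = 47

Answer: 47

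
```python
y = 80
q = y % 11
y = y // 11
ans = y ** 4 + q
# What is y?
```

Trace:
`y = 80` → y = 80
`q = y % 11` → q = 3
`y = y // 11` → y = 7
`ans = y ** 4 + q` → ans = 2404
So y = 7

Answer: 7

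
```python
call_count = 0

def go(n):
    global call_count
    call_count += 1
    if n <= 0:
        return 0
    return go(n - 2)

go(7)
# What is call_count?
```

Linear recursion stepping by 2: 5 calls from n=7 down to ≤0.

Answer: 5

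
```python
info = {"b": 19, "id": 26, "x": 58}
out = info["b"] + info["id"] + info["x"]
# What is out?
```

Trace:
`info = {"b": 19, "id": 26, "x": 58}` → info = {'b': 19, 'id': 26, 'x': 58}
`out = info["b"] + info["id"] + info["x"]` → out = 103
So out = 103

Answer: 103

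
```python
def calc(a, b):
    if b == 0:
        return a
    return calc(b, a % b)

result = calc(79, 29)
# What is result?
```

calc(79, 29) -> calc(29, 21) -> calc(21, 8) -> calc(8, 5) -> calc(5, 3) -> calc(3, 2) -> calc(2, 1) -> calc(1, 0) -> 1

Answer: 1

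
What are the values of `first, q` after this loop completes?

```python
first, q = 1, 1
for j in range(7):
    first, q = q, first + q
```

Fibonacci: after 7 iterations
`first, q` takes the values: (1, 1) → (1, 2) → (2, 3) → (3, 5) → (5, 8) → (8, 13) → (13, 21) → (21, 34)

Answer: 21, 34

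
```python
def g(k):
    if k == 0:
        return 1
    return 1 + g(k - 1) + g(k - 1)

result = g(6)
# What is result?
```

g(k) = 1 + 2·g(k-1), g(0)=1. Closed form: (1+1)·2^6 - 1 = 127.

Answer: 127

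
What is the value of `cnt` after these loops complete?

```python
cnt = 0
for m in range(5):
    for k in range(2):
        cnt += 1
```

5 * 2 = 10
`cnt` takes the values: 0 → 1 → 2 → 3 → 4 → 5 → 6 → 7 → 8 → 9 → 10

Answer: 10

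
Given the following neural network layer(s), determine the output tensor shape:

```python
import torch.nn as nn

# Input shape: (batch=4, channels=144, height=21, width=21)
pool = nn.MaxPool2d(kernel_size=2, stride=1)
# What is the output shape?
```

Input: (4, 144, 21, 21) -> Output: (4, 144, 20, 20)

Answer: (4, 144, 20, 20)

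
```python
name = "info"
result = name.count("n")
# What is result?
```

Trace:
`name = "info"` → name = 'info'
`result = name.count("n")` → result = 1
So result = 1

Answer: 1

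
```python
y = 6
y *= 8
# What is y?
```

Trace:
`y = 6` → y = 6
`y *= 8` → y = 48
So y = 48

Answer: 48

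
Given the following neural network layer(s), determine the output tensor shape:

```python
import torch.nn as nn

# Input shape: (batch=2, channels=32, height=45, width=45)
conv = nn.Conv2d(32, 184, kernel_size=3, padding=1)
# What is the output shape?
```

Input: (2, 32, 45, 45) -> Output: (2, 184, 45, 45)

Answer: (2, 184, 45, 45)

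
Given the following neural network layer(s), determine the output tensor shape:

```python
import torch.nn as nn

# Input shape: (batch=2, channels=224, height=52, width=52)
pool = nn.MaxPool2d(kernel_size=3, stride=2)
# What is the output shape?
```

Input: (2, 224, 52, 52) -> Output: (2, 224, 25, 25)

Answer: (2, 224, 25, 25)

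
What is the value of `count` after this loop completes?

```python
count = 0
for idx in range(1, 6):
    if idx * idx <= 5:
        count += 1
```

Count numbers where idx² ≤ 5
`count` takes the values: 0 → 1 → 2

Answer: 2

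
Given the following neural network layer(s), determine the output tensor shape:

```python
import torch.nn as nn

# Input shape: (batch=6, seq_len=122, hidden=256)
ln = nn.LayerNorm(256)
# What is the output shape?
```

Input: (6, 122, 256) -> Output: (6, 122, 256)

Answer: (6, 122, 256)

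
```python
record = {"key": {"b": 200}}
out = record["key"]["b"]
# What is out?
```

Trace:
`record = {"key": {"b": 200}}` → record = {'key': {'b': 200}}
`out = record["key"]["b"]` → out = 200
So out = 200

Answer: 200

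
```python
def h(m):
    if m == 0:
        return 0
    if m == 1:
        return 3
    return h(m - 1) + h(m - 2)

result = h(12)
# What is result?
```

Build up from base cases: h(0)=0, h(1)=3, h(2)=3, h(3)=6, h(4)=9, h(5)=15, h(6)=24, ..., h(12)=432

Answer: 432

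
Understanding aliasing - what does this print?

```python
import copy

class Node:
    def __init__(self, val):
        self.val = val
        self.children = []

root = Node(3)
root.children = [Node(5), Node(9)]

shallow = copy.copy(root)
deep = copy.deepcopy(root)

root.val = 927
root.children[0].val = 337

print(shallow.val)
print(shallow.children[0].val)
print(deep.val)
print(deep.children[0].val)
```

Key concept: deep copy with custom objects.
Step by step:
`root = Node(3)` → root = Node(val=3, children=[])
`root.children = [Node(5), Node(9)]` → root = Node(val=3, children=[Node(val=5, children=[]), Node(val=9, children=[])])
`shallow = copy.copy(root)` → shallow = Node(val=3, children=[Node(val=5, children=[]), Node(val=9, children=[])])
`deep = copy.deepcopy(root)` → deep = Node(val=3, children=[Node(val=5, children=[]), Node(val=9, children=[])])
`root.val = 927` → root = Node(val=927, children=[Node(val=5, children=[]), Node(val=9, children=[])])
`root.children[0].val = 337` → root = Node(val=927, children=[Node(val=337, children=[]), Node(val=9, children=[])]); shallow = Node(val=3, children=[Node(val=337, children=[]), Node(val=9, children=[])])
`print(shallow.val)` → prints 3
`print(shallow.children[0].val)` → prints 337
`print(deep.val)` → prints 3
`print(deep.children[0].val)` → prints 5

Answer:
3
337
3
5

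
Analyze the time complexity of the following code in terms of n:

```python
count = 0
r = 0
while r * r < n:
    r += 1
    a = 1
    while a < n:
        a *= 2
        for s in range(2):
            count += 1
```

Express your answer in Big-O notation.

Each loop level contributes: √n × log n × 1. Multiplying the contributions gives O(√n log n).

Answer: O(√n log n)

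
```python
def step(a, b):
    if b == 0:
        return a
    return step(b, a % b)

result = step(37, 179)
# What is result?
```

step(37, 179) -> step(179, 37) -> step(37, 31) -> step(31, 6) -> step(6, 1) -> step(1, 0) -> 1

Answer: 1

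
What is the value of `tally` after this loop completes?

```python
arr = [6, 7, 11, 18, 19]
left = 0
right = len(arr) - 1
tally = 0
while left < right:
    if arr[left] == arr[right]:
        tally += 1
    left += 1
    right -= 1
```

Count matching pairs from ends
`tally` takes the values: 0

Answer: 0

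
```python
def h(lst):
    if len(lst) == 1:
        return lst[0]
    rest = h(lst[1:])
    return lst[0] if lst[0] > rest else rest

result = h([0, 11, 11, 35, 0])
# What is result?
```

Recursive max over [0, 11, 11, 35, 0] = 35

Answer: 35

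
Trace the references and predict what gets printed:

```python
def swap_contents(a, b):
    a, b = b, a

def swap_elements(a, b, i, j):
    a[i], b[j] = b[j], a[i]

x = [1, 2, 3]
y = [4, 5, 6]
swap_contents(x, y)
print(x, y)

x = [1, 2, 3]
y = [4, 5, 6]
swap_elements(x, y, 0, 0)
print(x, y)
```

Key concept: parameter rebinding vs mutation.
Step by step:
`x = [1, 2, 3]` → x = [1, 2, 3]
`y = [4, 5, 6]` → y = [4, 5, 6]
`swap_contents(x, y)` → no visible change to tracked variables
`print(x, y)` → prints [1, 2, 3] [4, 5, 6]
`x = [1, 2, 3]` → x = [1, 2, 3]
`y = [4, 5, 6]` → y = [4, 5, 6]
`swap_elements(x, y, 0, 0)` → x = [4, 2, 3]; y = [1, 5, 6]
`print(x, y)` → prints [4, 2, 3] [1, 5, 6]

Answer:
[1, 2, 3] [4, 5, 6]
[4, 2, 3] [1, 5, 6]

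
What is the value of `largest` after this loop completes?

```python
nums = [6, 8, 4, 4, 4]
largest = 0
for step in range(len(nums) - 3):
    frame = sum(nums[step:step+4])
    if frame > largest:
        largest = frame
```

Max sum of 4-element window in [6, 8, 4, 4, 4]
`largest` takes the values: 0 → 22

Answer: 22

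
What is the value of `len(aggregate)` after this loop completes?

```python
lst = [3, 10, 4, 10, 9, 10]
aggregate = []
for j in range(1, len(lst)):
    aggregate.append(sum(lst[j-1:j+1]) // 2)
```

Number of 2-element averages
`aggregate` takes the values: [] → [6] → [6, 7] → [6, 7, 7] → [6, 7, 7, 9] → [6, 7, 7, 9, 9]
So `len(aggregate)` = 5

Answer: 5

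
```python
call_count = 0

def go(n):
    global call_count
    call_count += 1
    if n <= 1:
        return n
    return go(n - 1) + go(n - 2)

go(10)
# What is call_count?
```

Calls(n) = 1 + Calls(n-1) + Calls(n-2); Calls(0)=Calls(1)=1. For n=10 this gives 177.

Answer: 177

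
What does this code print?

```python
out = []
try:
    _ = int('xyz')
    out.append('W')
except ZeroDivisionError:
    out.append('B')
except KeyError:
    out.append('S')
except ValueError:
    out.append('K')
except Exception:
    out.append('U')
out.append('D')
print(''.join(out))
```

Execution trace: 'K' (except ValueError) → 'D' (after the try/except). Output: KD

Answer: KD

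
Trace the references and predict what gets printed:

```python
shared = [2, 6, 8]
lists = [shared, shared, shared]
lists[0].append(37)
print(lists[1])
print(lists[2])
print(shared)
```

Key concept: list of same reference.
Step by step:
`shared = [2, 6, 8]` → shared = [2, 6, 8]
`lists = [shared, shared, shared]` → lists = [[2, 6, 8], [2, 6, 8], [2, 6, 8]]
`lists[0].append(37)` → shared = [2, 6, 8, 37]; lists = [[2, 6, 8, 37], [2, 6, 8, 37], [2, 6, 8, 37]]
`print(lists[1])` → prints [2, 6, 8, 37]
`print(lists[2])` → prints [2, 6, 8, 37]
`print(shared)` → prints [2, 6, 8, 37]

Answer:
[2, 6, 8, 37]
[2, 6, 8, 37]
[2, 6, 8, 37]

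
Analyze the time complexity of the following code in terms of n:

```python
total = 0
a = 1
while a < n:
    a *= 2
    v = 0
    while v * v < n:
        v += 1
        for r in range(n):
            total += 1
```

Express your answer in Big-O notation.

Each loop level contributes: log n × √n × n. Multiplying the contributions gives O(n√n log n).

Answer: O(n√n log n)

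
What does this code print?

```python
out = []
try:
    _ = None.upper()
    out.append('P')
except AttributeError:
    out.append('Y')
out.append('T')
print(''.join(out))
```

Execution trace: 'Y' (except AttributeError) → 'T' (after the try/except). Output: YT

Answer: YT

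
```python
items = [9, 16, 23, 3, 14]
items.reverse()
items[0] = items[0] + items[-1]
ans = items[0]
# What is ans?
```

Trace:
`items = [9, 16, 23, 3, 14]` → items = [9, 16, 23, 3, 14]
`items.reverse()` → items = [14, 3, 23, 16, 9]
`items[0] = items[0] + items[-1]` → items = [23, 3, 23, 16, 9]
`ans = items[0]` → ans = 23
So ans = 23

Answer: 23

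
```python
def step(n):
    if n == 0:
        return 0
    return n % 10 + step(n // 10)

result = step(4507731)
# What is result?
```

Sum of digits of 4507731: 1 + 3 + 7 + 7 + 0 + 5 + 4 = 27

Answer: 27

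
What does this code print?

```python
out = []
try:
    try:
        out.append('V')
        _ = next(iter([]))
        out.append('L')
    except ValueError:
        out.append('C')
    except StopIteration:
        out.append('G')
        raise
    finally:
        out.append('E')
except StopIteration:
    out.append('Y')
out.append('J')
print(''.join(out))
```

Execution trace: 'V' (inner try body) → 'G' (inner except StopIteration) → 'E' (inner finally) → 'Y' (outer except StopIteration) → 'J' (after the try/except). Output: VGEYJ

Answer: VGEYJ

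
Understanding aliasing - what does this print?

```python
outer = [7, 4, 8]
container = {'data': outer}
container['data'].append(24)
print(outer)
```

Key concept: dict holds reference to list.
Step by step:
`outer = [7, 4, 8]` → outer = [7, 4, 8]
`container = {'data': outer}` → container = {'data': [7, 4, 8]}
`container['data'].append(24)` → outer = [7, 4, 8, 24]; container = {'data': [7, 4, 8, 24]}
`print(outer)` → prints [7, 4, 8, 24]

Answer: [7, 4, 8, 24]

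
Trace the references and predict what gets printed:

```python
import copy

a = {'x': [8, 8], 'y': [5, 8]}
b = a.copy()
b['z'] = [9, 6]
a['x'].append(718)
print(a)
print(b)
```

Key concept: shallow copy of dict with mutable values.
Step by step:
`a = {'x': [8, 8], 'y': [5, 8]}` → a = {'x': [8, 8], 'y': [5, 8]}
`b = a.copy()` → b = {'x': [8, 8], 'y': [5, 8]}
`b['z'] = [9, 6]` → b = {'x': [8, 8], 'y': [5, 8], 'z': [9, 6]}
`a['x'].append(718)` → a = {'x': [8, 8, 718], 'y': [5, 8]}; b = {'x': [8, 8, 718], 'y': [5, 8], 'z': [9, 6]}
`print(a)` → prints {'x': [8, 8, 718], 'y': [5, 8]}
`print(b)` → prints {'x': [8, 8, 718], 'y': [5, 8], 'z': [9, 6]}

Answer:
{'x': [8, 8, 718], 'y': [5, 8]}
{'x': [8, 8, 718], 'y': [5, 8], 'z': [9, 6]}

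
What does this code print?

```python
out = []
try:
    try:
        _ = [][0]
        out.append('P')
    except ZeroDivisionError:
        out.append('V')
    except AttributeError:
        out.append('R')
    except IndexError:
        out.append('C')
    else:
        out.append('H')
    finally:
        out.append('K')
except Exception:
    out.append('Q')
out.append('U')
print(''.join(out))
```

Execution trace: 'C' (inner except IndexError) → 'K' (inner finally) → 'U' (after the try/except). Output: CKU

Answer: CKU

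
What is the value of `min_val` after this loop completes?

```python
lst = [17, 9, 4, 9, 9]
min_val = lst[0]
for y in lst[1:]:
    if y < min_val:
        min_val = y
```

Minimum of [17, 9, 4, 9, 9]
`min_val` takes the values: 17 → 9 → 4

Answer: 4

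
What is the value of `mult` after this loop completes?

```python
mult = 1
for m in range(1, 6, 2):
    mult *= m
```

Product of 1, 3, 5, ... up to 5
`mult` takes the values: 1 → 3 → 15

Answer: 15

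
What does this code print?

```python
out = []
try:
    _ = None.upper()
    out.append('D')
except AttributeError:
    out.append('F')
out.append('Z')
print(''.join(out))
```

Execution trace: 'F' (except AttributeError) → 'Z' (after the try/except). Output: FZ

Answer: FZ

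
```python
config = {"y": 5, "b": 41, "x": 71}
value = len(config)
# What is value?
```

Trace:
`config = {"y": 5, "b": 41, "x": 71}` → config = {'y': 5, 'b': 41, 'x': 71}
`value = len(config)` → value = 3
So value = 3

Answer: 3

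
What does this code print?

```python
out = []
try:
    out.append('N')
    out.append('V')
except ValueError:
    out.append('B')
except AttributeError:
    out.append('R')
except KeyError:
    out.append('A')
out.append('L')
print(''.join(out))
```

Execution trace: 'N' (try body) → 'V' (try body, no exception) → 'L' (after the try/except). Output: NVL

Answer: NVL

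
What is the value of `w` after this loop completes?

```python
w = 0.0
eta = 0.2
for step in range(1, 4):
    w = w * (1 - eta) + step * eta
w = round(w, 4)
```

Moving average with lr=0.2
`w` takes the values: 0.0 → 0.2 → 0.56 → 1.048

Answer: 1.048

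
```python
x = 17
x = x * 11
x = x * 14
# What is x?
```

Trace:
`x = 17` → x = 17
`x = x * 11` → x = 187
`x = x * 14` → x = 2618
So x = 2618

Answer: 2618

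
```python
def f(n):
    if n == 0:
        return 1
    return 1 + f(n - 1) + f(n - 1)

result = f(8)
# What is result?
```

f(n) = 1 + 2·f(n-1), f(0)=1. Closed form: (1+1)·2^8 - 1 = 511.

Answer: 511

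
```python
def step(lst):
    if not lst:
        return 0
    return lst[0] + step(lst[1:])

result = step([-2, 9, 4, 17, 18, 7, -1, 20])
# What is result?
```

(-2) + 9 + 4 + 17 + 18 + 7 + (-1) + 20 + 0 = 72

Answer: 72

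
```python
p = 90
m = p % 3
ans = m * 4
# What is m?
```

Trace:
`p = 90` → p = 90
`m = p % 3` → m = 0
`ans = m * 4` → ans = 0
So m = 0

Answer: 0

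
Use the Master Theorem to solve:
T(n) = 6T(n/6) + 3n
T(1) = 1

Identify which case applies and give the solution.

a=6, b=6, f(n)=3n. log_6(6) = 1. Since c=1 = 1, Case 2 applies: T(n) = Θ(n^log_b(a) · log n) = O(n log n).

Answer: O(n log n) - Case 2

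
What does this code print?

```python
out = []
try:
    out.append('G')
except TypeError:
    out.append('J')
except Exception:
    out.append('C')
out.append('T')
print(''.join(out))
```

Execution trace: 'G' (try body, no exception) → 'T' (after the try/except). Output: GT

Answer: GT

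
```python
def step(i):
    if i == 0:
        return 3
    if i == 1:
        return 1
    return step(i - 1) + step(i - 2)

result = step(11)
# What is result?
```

Build up from base cases: step(0)=3, step(1)=1, step(2)=4, step(3)=5, step(4)=9, step(5)=14, step(6)=23, ..., step(11)=254

Answer: 254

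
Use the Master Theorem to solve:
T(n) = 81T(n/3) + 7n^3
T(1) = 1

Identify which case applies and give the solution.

a=81, b=3, f(n)=7n^3. log_3(81) = 4. Since c=3 < 4, Case 1 applies: T(n) = Θ(n^log_b(a)) = O(n^4).

Answer: O(n^4) - Case 1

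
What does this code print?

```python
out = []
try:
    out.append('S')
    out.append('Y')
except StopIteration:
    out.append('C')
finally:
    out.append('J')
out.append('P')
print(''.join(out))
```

Execution trace: 'S' (try body) → 'Y' (try body, no exception) → 'J' (finally) → 'P' (after the try/except). Output: SYJP

Answer: SYJP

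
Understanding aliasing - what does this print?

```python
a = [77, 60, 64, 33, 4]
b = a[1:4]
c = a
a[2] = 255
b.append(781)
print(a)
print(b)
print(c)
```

Key concept: slice vs alias.
Step by step:
`a = [77, 60, 64, 33, 4]` → a = [77, 60, 64, 33, 4]
`b = a[1:4]` → b = [60, 64, 33]
`c = a` → c = [77, 60, 64, 33, 4] (same object as a)
`a[2] = 255` → a = [77, 60, 255, 33, 4] (same object as c); c = [77, 60, 255, 33, 4] (same object as a)
`b.append(781)` → b = [60, 64, 33, 781]
`print(a)` → prints [77, 60, 255, 33, 4]
`print(b)` → prints [60, 64, 33, 781]
`print(c)` → prints [77, 60, 255, 33, 4]

Answer:
[77, 60, 255, 33, 4]
[60, 64, 33, 781]
[77, 60, 255, 33, 4]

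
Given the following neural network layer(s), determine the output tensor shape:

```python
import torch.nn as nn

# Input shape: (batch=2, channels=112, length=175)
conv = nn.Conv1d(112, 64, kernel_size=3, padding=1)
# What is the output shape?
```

Input: (2, 112, 175) -> Output: (2, 64, 175)

Answer: (2, 64, 175)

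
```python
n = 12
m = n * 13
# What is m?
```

Trace:
`n = 12` → n = 12
`m = n * 13` → m = 156
So m = 156

Answer: 156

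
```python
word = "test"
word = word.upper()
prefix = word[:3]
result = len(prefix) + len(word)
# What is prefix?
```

Trace:
`word = "test"` → word = 'test'
`word = word.upper()` → word = 'TEST'
`prefix = word[:3]` → prefix = 'TES'
`result = len(prefix) + len(word)` → result = 7
So prefix = 'TES'

Answer: 'TES'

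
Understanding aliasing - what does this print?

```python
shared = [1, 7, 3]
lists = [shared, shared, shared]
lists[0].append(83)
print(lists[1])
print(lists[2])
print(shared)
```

Key concept: list of same reference.
Step by step:
`shared = [1, 7, 3]` → shared = [1, 7, 3]
`lists = [shared, shared, shared]` → lists = [[1, 7, 3], [1, 7, 3], [1, 7, 3]]
`lists[0].append(83)` → shared = [1, 7, 3, 83]; lists = [[1, 7, 3, 83], [1, 7, 3, 83], [1, 7, 3, 83]]
`print(lists[1])` → prints [1, 7, 3, 83]
`print(lists[2])` → prints [1, 7, 3, 83]
`print(shared)` → prints [1, 7, 3, 83]

Answer:
[1, 7, 3, 83]
[1, 7, 3, 83]
[1, 7, 3, 83]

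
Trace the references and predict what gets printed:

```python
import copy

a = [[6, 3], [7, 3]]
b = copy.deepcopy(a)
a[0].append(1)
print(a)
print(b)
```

Key concept: deep copy is fully independent.
Step by step:
`a = [[6, 3], [7, 3]]` → a = [[6, 3], [7, 3]]
`b = copy.deepcopy(a)` → b = [[6, 3], [7, 3]]
`a[0].append(1)` → a = [[6, 3, 1], [7, 3]]
`print(a)` → prints [[6, 3, 1], [7, 3]]
`print(b)` → prints [[6, 3], [7, 3]]

Answer:
[[6, 3, 1], [7, 3]]
[[6, 3], [7, 3]]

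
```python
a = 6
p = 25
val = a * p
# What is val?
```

Trace:
`a = 6` → a = 6
`p = 25` → p = 25
`val = a * p` → val = 150
So val = 150

Answer: 150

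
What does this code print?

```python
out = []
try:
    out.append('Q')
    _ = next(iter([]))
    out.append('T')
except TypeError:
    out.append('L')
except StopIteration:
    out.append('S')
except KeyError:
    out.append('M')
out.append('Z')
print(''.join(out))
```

Execution trace: 'Q' (try body) → 'S' (except StopIteration) → 'Z' (after the try/except). Output: QSZ

Answer: QSZ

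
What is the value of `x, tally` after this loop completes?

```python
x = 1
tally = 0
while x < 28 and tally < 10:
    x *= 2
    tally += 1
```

Double until >= 28 or 10 iterations
`x, tally` takes the values: (1, 0) → (2, 0) → (2, 1) → (4, 1) → (4, 2) → (8, 2) → (8, 3) → (16, 3) → (16, 4) → (32, 4) → (32, 5)

Answer: 32, 5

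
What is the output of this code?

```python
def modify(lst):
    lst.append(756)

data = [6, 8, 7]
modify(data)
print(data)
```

Key concept: function modifies passed list.
Step by step:
`data = [6, 8, 7]` → data = [6, 8, 7]
`modify(data)` → data = [6, 8, 7, 756]
`print(data)` → prints [6, 8, 7, 756]

Answer: [6, 8, 7, 756]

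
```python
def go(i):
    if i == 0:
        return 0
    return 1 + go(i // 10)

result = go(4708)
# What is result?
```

Count of digits of 4708: 4

Answer: 4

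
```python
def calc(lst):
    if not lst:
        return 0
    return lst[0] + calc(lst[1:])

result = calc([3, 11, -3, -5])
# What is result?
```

3 + 11 + (-3) + (-5) + 0 = 6

Answer: 6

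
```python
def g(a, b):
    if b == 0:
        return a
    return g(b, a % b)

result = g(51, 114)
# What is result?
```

g(51, 114) -> g(114, 51) -> g(51, 12) -> g(12, 3) -> g(3, 0) -> 3

Answer: 3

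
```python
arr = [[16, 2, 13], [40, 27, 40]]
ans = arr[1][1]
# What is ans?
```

Trace:
`arr = [[16, 2, 13], [40, 27, 40]]` → arr = [[16, 2, 13], [40, 27, 40]]
`ans = arr[1][1]` → ans = 27
So ans = 27

Answer: 27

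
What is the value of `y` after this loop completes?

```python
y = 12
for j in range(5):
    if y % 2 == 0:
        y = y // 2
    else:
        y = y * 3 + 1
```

Collatz-style transformation from 12
`y` takes the values: 12 → 6 → 3 → 10 → 5 → 16

Answer: 16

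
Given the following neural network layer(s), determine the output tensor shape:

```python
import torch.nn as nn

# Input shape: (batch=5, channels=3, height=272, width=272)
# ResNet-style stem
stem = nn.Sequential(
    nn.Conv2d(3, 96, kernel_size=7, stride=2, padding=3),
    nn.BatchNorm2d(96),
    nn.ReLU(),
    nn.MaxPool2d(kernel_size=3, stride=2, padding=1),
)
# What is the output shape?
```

Input: (5, 3, 272, 272) -> after Conv2d 7x7 stride=2: (5, 96, 136, 136) -> Output: (5, 96, 68, 68)

Answer: (5, 96, 68, 68)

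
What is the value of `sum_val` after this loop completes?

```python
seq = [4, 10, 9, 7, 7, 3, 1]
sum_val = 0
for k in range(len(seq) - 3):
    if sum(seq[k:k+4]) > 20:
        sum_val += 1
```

Count windows with sum > 20
`sum_val` takes the values: 0 → 1 → 2 → 3

Answer: 3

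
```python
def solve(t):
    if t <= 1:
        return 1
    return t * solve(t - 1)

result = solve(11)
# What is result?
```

solve(11) = 11 * 10 * 9 * 8 * 7 * 6 * 5 * 4 * 3 * 2 * 1 = 39916800

Answer: 39916800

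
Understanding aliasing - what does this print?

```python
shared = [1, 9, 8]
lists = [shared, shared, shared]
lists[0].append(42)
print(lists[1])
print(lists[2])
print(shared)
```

Key concept: list of same reference.
Step by step:
`shared = [1, 9, 8]` → shared = [1, 9, 8]
`lists = [shared, shared, shared]` → lists = [[1, 9, 8], [1, 9, 8], [1, 9, 8]]
`lists[0].append(42)` → shared = [1, 9, 8, 42]; lists = [[1, 9, 8, 42], [1, 9, 8, 42], [1, 9, 8, 42]]
`print(lists[1])` → prints [1, 9, 8, 42]
`print(lists[2])` → prints [1, 9, 8, 42]
`print(shared)` → prints [1, 9, 8, 42]

Answer:
[1, 9, 8, 42]
[1, 9, 8, 42]
[1, 9, 8, 42]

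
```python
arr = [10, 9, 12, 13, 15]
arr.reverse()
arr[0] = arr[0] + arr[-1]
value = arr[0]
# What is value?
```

Trace:
`arr = [10, 9, 12, 13, 15]` → arr = [10, 9, 12, 13, 15]
`arr.reverse()` → arr = [15, 13, 12, 9, 10]
`arr[0] = arr[0] + arr[-1]` → arr = [25, 13, 12, 9, 10]
`value = arr[0]` → value = 25
So value = 25

Answer: 25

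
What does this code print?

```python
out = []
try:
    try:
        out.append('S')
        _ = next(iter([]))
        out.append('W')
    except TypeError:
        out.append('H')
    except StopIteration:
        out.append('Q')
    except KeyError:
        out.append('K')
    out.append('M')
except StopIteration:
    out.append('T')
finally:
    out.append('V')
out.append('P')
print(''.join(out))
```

Execution trace: 'S' (inner try body) → 'Q' (inner except StopIteration) → 'M' (try body, no exception) → 'V' (finally) → 'P' (after the try/except). Output: SQMVP

Answer: SQMVP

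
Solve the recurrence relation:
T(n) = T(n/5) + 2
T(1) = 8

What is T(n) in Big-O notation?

Each step divides n by 5 and adds 2. After log_5(n) steps we reach T(1)=8. So T(n) = 2·log_5(n) + 8 = O(log n).

Answer: O(log n)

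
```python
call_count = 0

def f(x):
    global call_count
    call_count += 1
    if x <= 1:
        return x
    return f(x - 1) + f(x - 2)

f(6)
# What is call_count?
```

Calls(x) = 1 + Calls(x-1) + Calls(x-2); Calls(0)=Calls(1)=1. For x=6 this gives 25.

Answer: 25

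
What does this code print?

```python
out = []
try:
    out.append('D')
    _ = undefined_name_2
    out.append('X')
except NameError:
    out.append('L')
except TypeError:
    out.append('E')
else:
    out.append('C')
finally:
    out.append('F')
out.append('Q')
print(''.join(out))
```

Execution trace: 'D' (try body) → 'L' (except NameError) → 'F' (finally) → 'Q' (after the try/except). Output: DLFQ

Answer: DLFQ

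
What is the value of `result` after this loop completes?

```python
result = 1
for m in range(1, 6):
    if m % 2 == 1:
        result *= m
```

Product of odd numbers 1 to 5
`result` takes the values: 1 → 3 → 15

Answer: 15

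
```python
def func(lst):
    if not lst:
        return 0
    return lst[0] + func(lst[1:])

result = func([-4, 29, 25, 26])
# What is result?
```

(-4) + 29 + 25 + 26 + 0 = 76

Answer: 76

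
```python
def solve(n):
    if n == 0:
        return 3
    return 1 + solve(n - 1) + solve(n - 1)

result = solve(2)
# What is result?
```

solve(n) = 1 + 2·solve(n-1), solve(0)=3. Closed form: (3+1)·2^2 - 1 = 15.

Answer: 15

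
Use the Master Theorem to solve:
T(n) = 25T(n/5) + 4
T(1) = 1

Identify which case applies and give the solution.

a=25, b=5, f(n)=4. log_5(25) = 2. Since c=0 < 2, Case 1 applies: T(n) = Θ(n^log_b(a)) = O(n^2).

Answer: O(n^2) - Case 1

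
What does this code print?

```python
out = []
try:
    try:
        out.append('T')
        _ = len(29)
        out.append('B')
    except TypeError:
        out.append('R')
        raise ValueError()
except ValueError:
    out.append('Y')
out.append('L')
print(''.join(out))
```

Execution trace: 'T' (inner try body) → 'R' (inner except TypeError) → 'Y' (outer except ValueError) → 'L' (after the try/except). Output: TRYL

Answer: TRYL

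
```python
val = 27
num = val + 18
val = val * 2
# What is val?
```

Trace:
`val = 27` → val = 27
`num = val + 18` → num = 45
`val = val * 2` → val = 54
So val = 54

Answer: 54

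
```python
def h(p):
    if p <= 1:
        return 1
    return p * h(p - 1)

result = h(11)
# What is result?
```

h(11) = 11 * 10 * 9 * 8 * 7 * 6 * 5 * 4 * 3 * 2 * 1 = 39916800

Answer: 39916800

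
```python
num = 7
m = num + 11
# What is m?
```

Trace:
`num = 7` → num = 7
`m = num + 11` → m = 18
So m = 18

Answer: 18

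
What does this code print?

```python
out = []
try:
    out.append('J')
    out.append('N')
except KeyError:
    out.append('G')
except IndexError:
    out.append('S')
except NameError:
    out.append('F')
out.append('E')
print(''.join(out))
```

Execution trace: 'J' (try body) → 'N' (try body, no exception) → 'E' (after the try/except). Output: JNE

Answer: JNE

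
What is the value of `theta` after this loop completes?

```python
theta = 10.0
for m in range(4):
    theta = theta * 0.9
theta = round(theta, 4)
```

Exponential decay: 10.0 * 0.9^4
`theta` takes the values: 10.0 → 9.0 → 8.1 → 7.29 → 6.561

Answer: 6.561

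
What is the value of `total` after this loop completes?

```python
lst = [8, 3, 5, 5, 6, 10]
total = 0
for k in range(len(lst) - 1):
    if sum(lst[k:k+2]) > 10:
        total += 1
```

Count windows with sum > 10
`total` takes the values: 0 → 1 → 2 → 3

Answer: 3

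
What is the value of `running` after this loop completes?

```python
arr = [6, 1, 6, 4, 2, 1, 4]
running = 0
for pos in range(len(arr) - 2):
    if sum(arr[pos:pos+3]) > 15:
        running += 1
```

Count windows with sum > 15
`running` takes the values: 0

Answer: 0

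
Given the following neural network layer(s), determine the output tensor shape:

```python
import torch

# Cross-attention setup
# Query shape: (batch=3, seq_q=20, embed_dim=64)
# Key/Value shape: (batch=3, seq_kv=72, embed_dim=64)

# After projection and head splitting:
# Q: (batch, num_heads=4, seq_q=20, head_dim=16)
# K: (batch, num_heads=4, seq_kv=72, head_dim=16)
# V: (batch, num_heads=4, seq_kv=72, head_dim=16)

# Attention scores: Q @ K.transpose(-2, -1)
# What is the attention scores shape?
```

Input: (3, 20, 64) -> Output: (3, 4, 20, 72)

Answer: (3, 4, 20, 72)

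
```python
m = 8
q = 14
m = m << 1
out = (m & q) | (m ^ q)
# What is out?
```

Trace:
`m = 8` → m = 8
`q = 14` → q = 14
`m = m << 1` → m = 16
`out = (m & q) | (m ^ q)` → out = 30
So out = 30

Answer: 30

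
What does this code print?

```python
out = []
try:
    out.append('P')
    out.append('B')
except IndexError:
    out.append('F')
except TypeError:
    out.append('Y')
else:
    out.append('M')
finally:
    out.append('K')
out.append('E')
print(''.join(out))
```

Execution trace: 'P' (try body) → 'B' (try body, no exception) → 'M' (else) → 'K' (finally) → 'E' (after the try/except). Output: PBMKE

Answer: PBMKE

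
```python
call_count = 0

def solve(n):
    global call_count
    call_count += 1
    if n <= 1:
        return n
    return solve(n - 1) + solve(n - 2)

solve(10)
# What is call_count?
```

Calls(n) = 1 + Calls(n-1) + Calls(n-2); Calls(0)=Calls(1)=1. For n=10 this gives 177.

Answer: 177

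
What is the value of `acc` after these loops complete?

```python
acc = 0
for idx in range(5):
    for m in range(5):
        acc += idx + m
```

Sum of all idx+m for idx,m in 5x5
`acc` takes the values: 0 → 1 → 3 → 6 → 10 → 11 → 13 → 16 → 20 → 25 → 27 → 30 → 34 → 39 → 45 → 48 → 52 → 57 → 63 → 70 → 74 → 79 → 85 → 92 → 100

Answer: 100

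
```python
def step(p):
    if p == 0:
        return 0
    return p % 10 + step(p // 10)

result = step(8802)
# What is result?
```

Sum of digits of 8802: 2 + 0 + 8 + 8 = 18

Answer: 18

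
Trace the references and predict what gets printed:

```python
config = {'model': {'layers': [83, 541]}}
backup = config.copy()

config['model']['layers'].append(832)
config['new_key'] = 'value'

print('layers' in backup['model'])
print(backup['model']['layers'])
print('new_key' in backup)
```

Key concept: shallow copy gotcha with nested dict.
Step by step:
`config = {'model': {'layers': [83, 541]}}` → config = {'model': {'layers': [83, 541]}}
`backup = config.copy()` → backup = {'model': {'layers': [83, 541]}}
`config['model']['layers'].append(832)` → config = {'model': {'layers': [83, 541, 832]}}; backup = {'model': {'layers': [83, 541, 832]}}
`config['new_key'] = 'value'` → config = {'model': {'layers': [83, 541, 832]}, 'new_key': 'value'}
`print('layers' in backup['model'])` → prints True
`print(backup['model']['layers'])` → prints [83, 541, 832]
`print('new_key' in backup)` → prints False

Answer:
True
[83, 541, 832]
False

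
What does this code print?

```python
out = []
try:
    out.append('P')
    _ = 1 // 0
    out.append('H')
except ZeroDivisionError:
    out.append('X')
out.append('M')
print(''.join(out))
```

Execution trace: 'P' (try body) → 'X' (except ZeroDivisionError) → 'M' (after the try/except). Output: PXM

Answer: PXM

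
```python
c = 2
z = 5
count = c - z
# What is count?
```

Trace:
`c = 2` → c = 2
`z = 5` → z = 5
`count = c - z` → count = -3
So count = -3

Answer: -3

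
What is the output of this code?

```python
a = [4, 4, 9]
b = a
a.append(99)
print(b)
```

Key concept: basic list aliasing.
Step by step:
`a = [4, 4, 9]` → a = [4, 4, 9]
`b = a` → b = [4, 4, 9] (same object as a)
`a.append(99)` → a = [4, 4, 9, 99] (same object as b); b = [4, 4, 9, 99] (same object as a)
`print(b)` → prints [4, 4, 9, 99]

Answer: [4, 4, 9, 99]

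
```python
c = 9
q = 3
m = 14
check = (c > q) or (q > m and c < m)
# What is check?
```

Trace:
`c = 9` → c = 9
`q = 3` → q = 3
`m = 14` → m = 14
`check = (c > q) or (q > m and c < m)` → check = True
So check = True

Answer: True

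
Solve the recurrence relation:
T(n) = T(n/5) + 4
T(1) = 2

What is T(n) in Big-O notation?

Each step divides n by 5 and adds 4. After log_5(n) steps we reach T(1)=2. So T(n) = 4·log_5(n) + 2 = O(log n).

Answer: O(log n)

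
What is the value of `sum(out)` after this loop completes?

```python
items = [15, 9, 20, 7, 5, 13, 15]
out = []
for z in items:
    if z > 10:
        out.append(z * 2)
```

Sum of doubled values > 10
`out` takes the values: [] → [30] → [30, 40] → [30, 40, 26] → [30, 40, 26, 30]
So `sum(out)` = 126

Answer: 126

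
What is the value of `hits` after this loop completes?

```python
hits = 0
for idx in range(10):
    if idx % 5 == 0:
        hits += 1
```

Count numbers divisible by 5 in range(10)
`hits` takes the values: 0 → 1 → 2

Answer: 2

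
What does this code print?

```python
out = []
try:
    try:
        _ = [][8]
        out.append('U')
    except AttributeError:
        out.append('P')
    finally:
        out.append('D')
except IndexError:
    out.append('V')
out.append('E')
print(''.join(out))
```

Execution trace: 'D' (finally) → 'V' (outer except IndexError) → 'E' (after the try/except). Output: DVE

Answer: DVE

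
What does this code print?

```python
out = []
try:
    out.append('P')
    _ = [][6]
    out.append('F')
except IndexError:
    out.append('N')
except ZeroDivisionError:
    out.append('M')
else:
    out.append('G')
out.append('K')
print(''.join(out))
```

Execution trace: 'P' (try body) → 'N' (except IndexError) → 'K' (after the try/except). Output: PNK

Answer: PNK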